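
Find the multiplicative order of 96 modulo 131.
130

131 is prime, so ord(96) divides φ(131) = 130.
Divisors of 130: 1, 2, 5, 10, 13, 26, 65, 130.
Repeated squaring: 96^1 ≡ 96, 96^2 ≡ 46, 96^4 ≡ 20, 96^8 ≡ 7, 96^16 ≡ 49, 96^32 ≡ 43, 96^64 ≡ 15, 96^128 ≡ 94 (mod 131).
Test 96^d mod 131 for each divisor d in increasing order:
96^1 ≡ 96
96^2 ≡ 46
96^5 = 96^4·96^1 ≡ 86
96^10 = 96^8·96^2 ≡ 60
96^13 = 96^8·96^4·96^1 ≡ 78
96^26 = 96^16·96^8·96^2 ≡ 58
96^65 = 96^64·96^1 ≡ 130
96^130 = 96^128·96^2 ≡ 1  ← first divisor giving 1
The order is 130.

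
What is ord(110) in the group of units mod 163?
18

163 is prime, so ord(110) divides φ(163) = 162.
Divisors of 162: 1, 2, 3, 6, 9, 18, 27, 54, 81, 162.
Repeated squaring: 110^1 ≡ 110, 110^2 ≡ 38, 110^4 ≡ 140, 110^8 ≡ 40, 110^16 ≡ 133, 110^32 ≡ 85, 110^64 ≡ 53, 110^128 ≡ 38 (mod 163).
Test 110^d mod 163 for each divisor d in increasing order:
110^1 ≡ 110
110^2 ≡ 38
110^3 = 110^2·110^1 ≡ 105
110^6 = 110^4·110^2 ≡ 104
110^9 = 110^8·110^1 ≡ 162
110^18 = 110^16·110^2 ≡ 1  ← first divisor giving 1
The order is 18.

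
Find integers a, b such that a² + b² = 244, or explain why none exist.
10² + 12² (a=10, b=12)

Factorization: 244 = 2^2 × 61
By Fermat: n is sum of two squares iff every prime p ≡ 3 (mod 4) appears to even power.
All primes ≡ 3 (mod 4) appear to even power.
Search a = 0, 1, 2, … for 244 - a² a perfect square: first hit at a = 10: 244 - 100 = 144 = 12².
244 = 10² + 12² = 100 + 144 ✓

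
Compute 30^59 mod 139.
49

Repeated squaring. Binary of 59 = 111011.
30^1 ≡ 30 (mod 139); 30^2 ≡ 66 (mod 139); 30^4 ≡ 47 (mod 139); 30^8 ≡ 124 (mod 139); 30^16 ≡ 86 (mod 139); 30^32 ≡ 29 (mod 139)
30^59 = 30^1 × 30^2 × 30^8 × 30^16 × 30^32 ≡ 49 (mod 139)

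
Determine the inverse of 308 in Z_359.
183

gcd(308, 359) = 1, so the inverse exists.
Extended Euclidean algorithm on (359, 308):
359 = 1 × 308 + 51  ⟹  51 = (1)·359 + (-1)·308
308 = 6 × 51 + 2  ⟹  2 = (-6)·359 + (7)·308
51 = 25 × 2 + 1  ⟹  1 = (151)·359 + (-176)·308
So (-176)·308 ≡ 1 (mod 359), i.e. 308^(-1) ≡ -176 ≡ 183 (mod 359).
Check: 308 × 183 = 56364 ≡ 1 (mod 359)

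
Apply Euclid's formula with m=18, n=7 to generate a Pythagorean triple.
(275, 252, 373)

Euclid's formula: a = m² - n², b = 2mn, c = m² + n²
m = 18, n = 7
a = 18² - 7² = 324 - 49 = 275
b = 2 × 18 × 7 = 252
c = 18² + 7² = 324 + 49 = 373
Verification: 275² + 252² = 75625 + 63504 = 139129 = 373² ✓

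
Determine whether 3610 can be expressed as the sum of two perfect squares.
19² + 57² (a=19, b=57)

Factorization: 3610 = 2 × 5 × 19^2
By Fermat: n is sum of two squares iff every prime p ≡ 3 (mod 4) appears to even power.
All primes ≡ 3 (mod 4) appear to even power.
Search a = 0, 1, 2, … for 3610 - a² a perfect square: first hit at a = 19: 3610 - 361 = 3249 = 57².
3610 = 19² + 57² = 361 + 3249 ✓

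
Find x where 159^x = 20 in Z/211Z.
34

Baby-step giant-step with step n = ⌈√211⌉ = 15.
Baby steps 159^j mod 211 (j:value) for j=0..14: 0:1, 1:159, 2:172, 3:129, 4:44, 5:33, 6:183, 7:190, 8:37, 9:186, 10:34, 11:131, 12:151, 13:166, 14:19.
Giant-step multiplier: 159^(-15) ≡ 159^(210-15) = 159^195 ≡ 63 (mod 211).
Giant steps γ_i = 20·63^i mod 211: γ_0=20, γ_1=205, γ_2=44 (in table at j=4).
x = i·n + j = 2·15 + 4 = 34.
Check: 159^34 ≡ 20 (mod 211).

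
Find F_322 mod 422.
45

Matrix identity: Q^n = [[F_(n+1), F_n], [F_n, F_(n-1)]] with Q = [[1,1],[1,0]].
n = 322 = 101000010₂. Square-and-multiply, entries mod 422:
Q^1 = [[1,1],[1,0]]
Q^2 = (Q^1)² = [[2,1],[1,1]]
Q^5 = (Q^2)²·Q = [[8,5],[5,3]]
Q^10 = (Q^5)² = [[89,55],[55,34]]
Q^20 = (Q^10)² = [[396,13],[13,383]]
Q^40 = (Q^20)² = [[1,421],[421,2]]
Q^80 = (Q^40)² = [[2,419],[419,5]]
Q^161 = (Q^80)²·Q = [[414,13],[13,401]]
Q^322 = (Q^161)² = [[233,45],[45,188]]
F_322 mod 422 = Q^322[0][1] = 45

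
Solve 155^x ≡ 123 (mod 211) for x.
30

Baby-step giant-step with step n = ⌈√211⌉ = 15.
Baby steps 155^j mod 211 (j:value) for j=0..14: 0:1, 1:155, 2:182, 3:147, 4:208, 5:168, 6:87, 7:192, 8:9, 9:129, 10:161, 11:57, 12:184, 13:35, 14:150.
Giant-step multiplier: 155^(-15) ≡ 155^(210-15) = 155^195 ≡ 153 (mod 211).
Giant steps γ_i = 123·153^i mod 211: γ_0=123, γ_1=40, γ_2=1 (in table at j=0).
x = i·n + j = 2·15 + 0 = 30.
Check: 155^30 ≡ 123 (mod 211).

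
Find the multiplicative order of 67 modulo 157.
13

157 is prime, so ord(67) divides φ(157) = 156.
Divisors of 156: 1, 2, 3, 4, 6, 12, 13, 26, 39, 52, 78, 156.
Repeated squaring: 67^1 ≡ 67, 67^2 ≡ 93, 67^4 ≡ 14, 67^8 ≡ 39, 67^16 ≡ 108, 67^32 ≡ 46, 67^64 ≡ 75, 67^128 ≡ 130 (mod 157).
Test 67^d mod 157 for each divisor d in increasing order:
67^1 ≡ 67
67^2 ≡ 93
67^3 = 67^2·67^1 ≡ 108
67^4 ≡ 14
67^6 = 67^4·67^2 ≡ 46
67^12 = 67^8·67^4 ≡ 75
67^13 = 67^8·67^4·67^1 ≡ 1  ← first divisor giving 1
The order is 13.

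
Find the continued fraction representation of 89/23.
[3; 1, 6, 1, 2]

Euclidean algorithm steps:
89 = 3 × 23 + 20
23 = 1 × 20 + 3
20 = 6 × 3 + 2
3 = 1 × 2 + 1
2 = 2 × 1 + 0
Continued fraction: [3; 1, 6, 1, 2]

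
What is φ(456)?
144

456 = 2^3 × 3 × 19
φ(n) = n × ∏(1 - 1/p) for each prime p dividing n
φ(456) = 456 × (1 - 1/2) × (1 - 1/3) × (1 - 1/19) = 144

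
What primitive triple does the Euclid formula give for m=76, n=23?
(5247, 3496, 6305)

Euclid's formula: a = m² - n², b = 2mn, c = m² + n²
m = 76, n = 23
a = 76² - 23² = 5776 - 529 = 5247
b = 2 × 76 × 23 = 3496
c = 76² + 23² = 5776 + 529 = 6305
Verification: 5247² + 3496² = 27531009 + 12222016 = 39753025 = 6305² ✓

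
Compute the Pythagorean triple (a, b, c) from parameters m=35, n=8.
(1161, 560, 1289)

Euclid's formula: a = m² - n², b = 2mn, c = m² + n²
m = 35, n = 8
a = 35² - 8² = 1225 - 64 = 1161
b = 2 × 35 × 8 = 560
c = 35² + 8² = 1225 + 64 = 1289
Verification: 1161² + 560² = 1347921 + 313600 = 1661521 = 1289² ✓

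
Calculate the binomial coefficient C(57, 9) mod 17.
0

Using Lucas' theorem:
Write n=57 and k=9 in base 17:
n in base 17: [3, 6]
k in base 17: [0, 9]
C(57,9) mod 17 = ∏ C(n_i, k_i) mod 17
Digit binomials (mod 17): C(3,0) = 1; C(6,9) = 0 (k_i > n_i)
Product: 1 × 0 = 0 ≡ 0 (mod 17)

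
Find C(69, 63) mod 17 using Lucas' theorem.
0

Using Lucas' theorem:
Write n=69 and k=63 in base 17:
n in base 17: [4, 1]
k in base 17: [3, 12]
C(69,63) mod 17 = ∏ C(n_i, k_i) mod 17
Digit binomials (mod 17): C(4,3) = 4; C(1,12) = 0 (k_i > n_i)
Product: 4 × 0 = 0 ≡ 0 (mod 17)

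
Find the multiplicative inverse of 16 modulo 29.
20

gcd(16, 29) = 1, so the inverse exists.
Extended Euclidean algorithm on (29, 16):
29 = 1 × 16 + 13  ⟹  13 = (1)·29 + (-1)·16
16 = 1 × 13 + 3  ⟹  3 = (-1)·29 + (2)·16
13 = 4 × 3 + 1  ⟹  1 = (5)·29 + (-9)·16
So (-9)·16 ≡ 1 (mod 29), i.e. 16^(-1) ≡ -9 ≡ 20 (mod 29).
Check: 16 × 20 = 320 ≡ 1 (mod 29)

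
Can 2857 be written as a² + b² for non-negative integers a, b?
16² + 51² (a=16, b=51)

Factorization: 2857 = 2857
By Fermat: n is sum of two squares iff every prime p ≡ 3 (mod 4) appears to even power.
All primes ≡ 3 (mod 4) appear to even power.
Search a = 0, 1, 2, … for 2857 - a² a perfect square: first hit at a = 16: 2857 - 256 = 2601 = 51².
2857 = 16² + 51² = 256 + 2601 ✓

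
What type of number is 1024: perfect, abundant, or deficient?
deficient

Proper divisors of 1024: sum = 1 + 2 + 4 + 8 + 16 + 32 + 64 + 128 + 256 + 512 = 1023
Since 1023 < 1024, 1024 is deficient.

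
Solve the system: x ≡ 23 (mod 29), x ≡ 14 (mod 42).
980

Using Chinese Remainder Theorem:
M = 29 × 42 = 1218
M1 = 42, M2 = 29
y1 = 42^(-1) mod 29 = 9
y2 = 29^(-1) mod 42 = 29
x = (23×42×9 + 14×29×29) mod 1218 = 980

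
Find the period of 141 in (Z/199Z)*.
18

199 is prime, so ord(141) divides φ(199) = 198.
Divisors of 198: 1, 2, 3, 6, 9, 11, 18, 22, 33, 66, 99, 198.
Repeated squaring: 141^1 ≡ 141, 141^2 ≡ 180, 141^4 ≡ 162, 141^8 ≡ 175, 141^16 ≡ 178, 141^32 ≡ 43, 141^64 ≡ 58, 141^128 ≡ 180 (mod 199).
Test 141^d mod 199 for each divisor d in increasing order:
141^1 ≡ 141
141^2 ≡ 180
141^3 = 141^2·141^1 ≡ 107
141^6 = 141^4·141^2 ≡ 106
141^9 = 141^8·141^1 ≡ 198
141^11 = 141^8·141^2·141^1 ≡ 19
141^18 = 141^16·141^2 ≡ 1  ← first divisor giving 1
The order is 18.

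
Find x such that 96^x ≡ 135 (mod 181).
144

Baby-step giant-step with step n = ⌈√181⌉ = 14.
Baby steps 96^j mod 181 (j:value) for j=0..13: 0:1, 1:96, 2:166, 3:8, 4:44, 5:61, 6:64, 7:171, 8:126, 9:150, 10:101, 11:103, 12:114, 13:84.
Giant-step multiplier: 96^(-14) ≡ 96^(180-14) = 96^166 ≡ 143 (mod 181).
Giant steps γ_i = 135·143^i mod 181: γ_0=135, γ_1=119, γ_2=3, γ_3=67, γ_4=169, γ_5=94, γ_6=48, γ_7=167, γ_8=170, γ_9=56, γ_10=44 (in table at j=4).
x = i·n + j = 10·14 + 4 = 144.
Check: 96^144 ≡ 135 (mod 181).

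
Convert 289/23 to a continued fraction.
[12; 1, 1, 3, 3]

Euclidean algorithm steps:
289 = 12 × 23 + 13
23 = 1 × 13 + 10
13 = 1 × 10 + 3
10 = 3 × 3 + 1
3 = 3 × 1 + 0
Continued fraction: [12; 1, 1, 3, 3]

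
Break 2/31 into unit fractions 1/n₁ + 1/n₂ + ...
1/16 + 1/496

Greedy algorithm:
2/31: ceiling(31/2) = 16, use 1/16
1/496: ceiling(496/1) = 496, use 1/496
Result: 2/31 = 1/16 + 1/496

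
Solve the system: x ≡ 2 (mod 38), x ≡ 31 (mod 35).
1256

Using Chinese Remainder Theorem:
M = 38 × 35 = 1330
M1 = 35, M2 = 38
y1 = 35^(-1) mod 38 = 25
y2 = 38^(-1) mod 35 = 12
x = (2×35×25 + 31×38×12) mod 1330 = 1256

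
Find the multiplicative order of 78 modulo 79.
2

79 is prime, so ord(78) divides φ(79) = 78.
Divisors of 78: 1, 2, 3, 6, 13, 26, 39, 78.
Repeated squaring: 78^1 ≡ 78, 78^2 ≡ 1, 78^4 ≡ 1, 78^8 ≡ 1, 78^16 ≡ 1, 78^32 ≡ 1, 78^64 ≡ 1 (mod 79).
Test 78^d mod 79 for each divisor d in increasing order:
78^1 ≡ 78
78^2 ≡ 1  ← first divisor giving 1
The order is 2.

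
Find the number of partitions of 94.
92669720

p(n) counts ways to write n as a sum of positive integers (order ignored).
Euler's pentagonal recurrence: p(k) = p(k-1) + p(k-2) - p(k-5) - p(k-7) + p(k-12) + p(k-15) - ... (offsets j(3j∓1)/2, signs ++--, p(0)=1, p(<0)=0).
DP table for k = 0..93: p(0)=1, p(1)=1, p(2)=2, p(3)=3, p(4)=5, p(5)=7, p(6)=11, p(7)=15, p(8)=22, p(9)=30, p(10)=42, p(11)=56, p(12)=77, p(13)=101, p(14)=135, p(15)=176, p(16)=231, p(17)=297, p(18)=385, p(19)=490, p(20)=627, p(21)=792, p(22)=1002, p(23)=1255, p(24)=1575, p(25)=1958, p(26)=2436, p(27)=3010, p(28)=3718, p(29)=4565, p(30)=5604, p(31)=6842, p(32)=8349, p(33)=10143, p(34)=12310, p(35)=14883, p(36)=17977, p(37)=21637, p(38)=26015, p(39)=31185, p(40)=37338, p(41)=44583, p(42)=53174, p(43)=63261, p(44)=75175, p(45)=89134, p(46)=105558, p(47)=124754, p(48)=147273, p(49)=173525, p(50)=204226, p(51)=239943, p(52)=281589, p(53)=329931, p(54)=386155, p(55)=451276, p(56)=526823, p(57)=614154, p(58)=715220, p(59)=831820, p(60)=966467, p(61)=1121505, p(62)=1300156, p(63)=1505499, p(64)=1741630, p(65)=2012558, p(66)=2323520, p(67)=2679689, p(68)=3087735, p(69)=3554345, p(70)=4087968, p(71)=4697205, p(72)=5392783, p(73)=6185689, p(74)=7089500, p(75)=8118264, p(76)=9289091, p(77)=10619863, p(78)=12132164, p(79)=13848650, p(80)=15796476, p(81)=18004327, p(82)=20506255, p(83)=23338469, p(84)=26543660, p(85)=30167357, p(86)=34262962, p(87)=38887673, p(88)=44108109, p(89)=49995925, p(90)=56634173, p(91)=64112359, p(92)=72533807, p(93)=82010177.
Final step: p(94) = p(93) + p(92) - p(89) - p(87) + p(82) + p(79) - p(72) - p(68) + p(59) + p(54) - p(43) - p(37) + p(24) + p(17) - p(2)
= 82010177 + 72533807 - 49995925 - 38887673 + 20506255 + 13848650 - 5392783 - 3087735 + 831820 + 386155 - 63261 - 21637 + 1575 + 297 - 2
= 92669720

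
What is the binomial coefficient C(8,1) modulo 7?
1

Using Lucas' theorem:
Write n=8 and k=1 in base 7:
n in base 7: [1, 1]
k in base 7: [0, 1]
C(8,1) mod 7 = ∏ C(n_i, k_i) mod 7
Digit binomials (mod 7): C(1,0) = 1; C(1,1) = 1
Product: 1 × 1 = 1 ≡ 1 (mod 7)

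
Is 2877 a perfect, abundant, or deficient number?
deficient

Proper divisors of 2877: sum = 1 + 3 + 7 + 21 + 137 + 411 + 959 = 1539
Since 1539 < 2877, 2877 is deficient.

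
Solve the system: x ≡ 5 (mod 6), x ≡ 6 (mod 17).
23

Using Chinese Remainder Theorem:
M = 6 × 17 = 102
M1 = 17, M2 = 6
y1 = 17^(-1) mod 6 = 5
y2 = 6^(-1) mod 17 = 3
x = (5×17×5 + 6×6×3) mod 102 = 23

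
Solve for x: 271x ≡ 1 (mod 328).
23

gcd(271, 328) = 1, so the inverse exists.
Extended Euclidean algorithm on (328, 271):
328 = 1 × 271 + 57  ⟹  57 = (1)·328 + (-1)·271
271 = 4 × 57 + 43  ⟹  43 = (-4)·328 + (5)·271
57 = 1 × 43 + 14  ⟹  14 = (5)·328 + (-6)·271
43 = 3 × 14 + 1  ⟹  1 = (-19)·328 + (23)·271
So (23)·271 ≡ 1 (mod 328), i.e. 271^(-1) ≡ 23 (mod 328).
Check: 271 × 23 = 6233 ≡ 1 (mod 328)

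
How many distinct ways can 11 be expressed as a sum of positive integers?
56

p(n) counts ways to write n as a sum of positive integers (order ignored).
Euler's pentagonal recurrence: p(k) = p(k-1) + p(k-2) - p(k-5) - p(k-7) + p(k-12) + p(k-15) - ... (offsets j(3j∓1)/2, signs ++--, p(0)=1, p(<0)=0).
DP table for k = 0..10: p(0)=1, p(1)=1, p(2)=2, p(3)=3, p(4)=5, p(5)=7, p(6)=11, p(7)=15, p(8)=22, p(9)=30, p(10)=42.
Final step: p(11) = p(10) + p(9) - p(6) - p(4)
= 42 + 30 - 11 - 5
= 56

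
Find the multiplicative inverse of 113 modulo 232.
193

gcd(113, 232) = 1, so the inverse exists.
Extended Euclidean algorithm on (232, 113):
232 = 2 × 113 + 6  ⟹  6 = (1)·232 + (-2)·113
113 = 18 × 6 + 5  ⟹  5 = (-18)·232 + (37)·113
6 = 1 × 5 + 1  ⟹  1 = (19)·232 + (-39)·113
So (-39)·113 ≡ 1 (mod 232), i.e. 113^(-1) ≡ -39 ≡ 193 (mod 232).
Check: 113 × 193 = 21809 ≡ 1 (mod 232)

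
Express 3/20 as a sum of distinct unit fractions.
1/7 + 1/140

Greedy algorithm:
3/20: ceiling(20/3) = 7, use 1/7
1/140: ceiling(140/1) = 140, use 1/140
Result: 3/20 = 1/7 + 1/140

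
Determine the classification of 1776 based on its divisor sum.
abundant

Proper divisors of 1776: sum = 1 + 2 + 3 + 4 + 6 + 8 + 12 + 16 + ... + 296 + 444 + 592 + 888 (19 divisors) = 2936
Since 2936 > 1776, 1776 is abundant.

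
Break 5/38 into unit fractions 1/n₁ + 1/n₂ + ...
1/8 + 1/152

Greedy algorithm:
5/38: ceiling(38/5) = 8, use 1/8
1/152: ceiling(152/1) = 152, use 1/152
Result: 5/38 = 1/8 + 1/152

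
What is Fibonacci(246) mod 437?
353

Matrix identity: Q^n = [[F_(n+1), F_n], [F_n, F_(n-1)]] with Q = [[1,1],[1,0]].
n = 246 = 11110110₂. Square-and-multiply, entries mod 437:
Q^1 = [[1,1],[1,0]]
Q^3 = (Q^1)²·Q = [[3,2],[2,1]]
Q^7 = (Q^3)²·Q = [[21,13],[13,8]]
Q^15 = (Q^7)²·Q = [[113,173],[173,377]]
Q^30 = (Q^15)² = [[309,429],[429,317]]
Q^61 = (Q^30)²·Q = [[78,279],[279,236]]
Q^123 = (Q^61)²·Q = [[227,21],[21,206]]
Q^246 = (Q^123)² = [[404,353],[353,51]]
F_246 mod 437 = Q^246[0][1] = 353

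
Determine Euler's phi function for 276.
88

276 = 2^2 × 3 × 23
φ(n) = n × ∏(1 - 1/p) for each prime p dividing n
φ(276) = 276 × (1 - 1/2) × (1 - 1/3) × (1 - 1/23) = 88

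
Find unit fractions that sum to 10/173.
1/18 + 1/445 + 1/1385730

Greedy algorithm:
10/173: ceiling(173/10) = 18, use 1/18
7/3114: ceiling(3114/7) = 445, use 1/445
1/1385730: ceiling(1385730/1) = 1385730, use 1/1385730
Result: 10/173 = 1/18 + 1/445 + 1/1385730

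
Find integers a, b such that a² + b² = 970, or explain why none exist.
3² + 31² (a=3, b=31)

Factorization: 970 = 2 × 5 × 97
By Fermat: n is sum of two squares iff every prime p ≡ 3 (mod 4) appears to even power.
All primes ≡ 3 (mod 4) appear to even power.
Search a = 0, 1, 2, … for 970 - a² a perfect square: first hit at a = 3: 970 - 9 = 961 = 31².
970 = 3² + 31² = 9 + 961 ✓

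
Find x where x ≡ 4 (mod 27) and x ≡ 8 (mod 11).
85

Using Chinese Remainder Theorem:
M = 27 × 11 = 297
M1 = 11, M2 = 27
y1 = 11^(-1) mod 27 = 5
y2 = 27^(-1) mod 11 = 9
x = (4×11×5 + 8×27×9) mod 297 = 85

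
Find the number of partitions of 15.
176

p(n) counts ways to write n as a sum of positive integers (order ignored).
Euler's pentagonal recurrence: p(k) = p(k-1) + p(k-2) - p(k-5) - p(k-7) + p(k-12) + p(k-15) - ... (offsets j(3j∓1)/2, signs ++--, p(0)=1, p(<0)=0).
DP table for k = 0..14: p(0)=1, p(1)=1, p(2)=2, p(3)=3, p(4)=5, p(5)=7, p(6)=11, p(7)=15, p(8)=22, p(9)=30, p(10)=42, p(11)=56, p(12)=77, p(13)=101, p(14)=135.
Final step: p(15) = p(14) + p(13) - p(10) - p(8) + p(3) + p(0)
= 135 + 101 - 42 - 22 + 3 + 1
= 176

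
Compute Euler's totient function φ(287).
240

287 = 7 × 41
φ(n) = n × ∏(1 - 1/p) for each prime p dividing n
φ(287) = 287 × (1 - 1/7) × (1 - 1/41) = 240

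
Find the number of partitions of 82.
20506255

p(n) counts ways to write n as a sum of positive integers (order ignored).
Euler's pentagonal recurrence: p(k) = p(k-1) + p(k-2) - p(k-5) - p(k-7) + p(k-12) + p(k-15) - ... (offsets j(3j∓1)/2, signs ++--, p(0)=1, p(<0)=0).
DP table for k = 0..81: p(0)=1, p(1)=1, p(2)=2, p(3)=3, p(4)=5, p(5)=7, p(6)=11, p(7)=15, p(8)=22, p(9)=30, p(10)=42, p(11)=56, p(12)=77, p(13)=101, p(14)=135, p(15)=176, p(16)=231, p(17)=297, p(18)=385, p(19)=490, p(20)=627, p(21)=792, p(22)=1002, p(23)=1255, p(24)=1575, p(25)=1958, p(26)=2436, p(27)=3010, p(28)=3718, p(29)=4565, p(30)=5604, p(31)=6842, p(32)=8349, p(33)=10143, p(34)=12310, p(35)=14883, p(36)=17977, p(37)=21637, p(38)=26015, p(39)=31185, p(40)=37338, p(41)=44583, p(42)=53174, p(43)=63261, p(44)=75175, p(45)=89134, p(46)=105558, p(47)=124754, p(48)=147273, p(49)=173525, p(50)=204226, p(51)=239943, p(52)=281589, p(53)=329931, p(54)=386155, p(55)=451276, p(56)=526823, p(57)=614154, p(58)=715220, p(59)=831820, p(60)=966467, p(61)=1121505, p(62)=1300156, p(63)=1505499, p(64)=1741630, p(65)=2012558, p(66)=2323520, p(67)=2679689, p(68)=3087735, p(69)=3554345, p(70)=4087968, p(71)=4697205, p(72)=5392783, p(73)=6185689, p(74)=7089500, p(75)=8118264, p(76)=9289091, p(77)=10619863, p(78)=12132164, p(79)=13848650, p(80)=15796476, p(81)=18004327.
Final step: p(82) = p(81) + p(80) - p(77) - p(75) + p(70) + p(67) - p(60) - p(56) + p(47) + p(42) - p(31) - p(25) + p(12) + p(5)
= 18004327 + 15796476 - 10619863 - 8118264 + 4087968 + 2679689 - 966467 - 526823 + 124754 + 53174 - 6842 - 1958 + 77 + 7
= 20506255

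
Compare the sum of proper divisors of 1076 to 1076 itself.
deficient

Proper divisors of 1076: sum = 1 + 2 + 4 + 269 + 538 = 814
Since 814 < 1076, 1076 is deficient.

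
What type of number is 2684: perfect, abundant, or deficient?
deficient

Proper divisors of 2684: sum = 1 + 2 + 4 + 11 + 22 + 44 + 61 + 122 + 244 + 671 + 1342 = 2524
Since 2524 < 2684, 2684 is deficient.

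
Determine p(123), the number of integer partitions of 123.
2552338241

p(n) counts ways to write n as a sum of positive integers (order ignored).
Euler's pentagonal recurrence: p(k) = p(k-1) + p(k-2) - p(k-5) - p(k-7) + p(k-12) + p(k-15) - ... (offsets j(3j∓1)/2, signs ++--, p(0)=1, p(<0)=0).
DP table for k = 0..122: p(0)=1, p(1)=1, p(2)=2, p(3)=3, p(4)=5, p(5)=7, p(6)=11, p(7)=15, p(8)=22, p(9)=30, p(10)=42, p(11)=56, p(12)=77, p(13)=101, p(14)=135, p(15)=176, p(16)=231, p(17)=297, p(18)=385, p(19)=490, p(20)=627, p(21)=792, p(22)=1002, p(23)=1255, p(24)=1575, p(25)=1958, p(26)=2436, p(27)=3010, p(28)=3718, p(29)=4565, p(30)=5604, p(31)=6842, p(32)=8349, p(33)=10143, p(34)=12310, p(35)=14883, p(36)=17977, p(37)=21637, p(38)=26015, p(39)=31185, p(40)=37338, p(41)=44583, p(42)=53174, p(43)=63261, p(44)=75175, p(45)=89134, p(46)=105558, p(47)=124754, p(48)=147273, p(49)=173525, p(50)=204226, p(51)=239943, p(52)=281589, p(53)=329931, p(54)=386155, p(55)=451276, p(56)=526823, p(57)=614154, p(58)=715220, p(59)=831820, p(60)=966467, p(61)=1121505, p(62)=1300156, p(63)=1505499, p(64)=1741630, p(65)=2012558, p(66)=2323520, p(67)=2679689, p(68)=3087735, p(69)=3554345, p(70)=4087968, p(71)=4697205, p(72)=5392783, p(73)=6185689, p(74)=7089500, p(75)=8118264, p(76)=9289091, p(77)=10619863, p(78)=12132164, p(79)=13848650, p(80)=15796476, p(81)=18004327, p(82)=20506255, p(83)=23338469, p(84)=26543660, p(85)=30167357, p(86)=34262962, p(87)=38887673, p(88)=44108109, p(89)=49995925, p(90)=56634173, p(91)=64112359, p(92)=72533807, p(93)=82010177, p(94)=92669720, p(95)=104651419, p(96)=118114304, p(97)=133230930, p(98)=150198136, p(99)=169229875, p(100)=190569292, p(101)=214481126, p(102)=241265379, p(103)=271248950, p(104)=304801365, p(105)=342325709, p(106)=384276336, p(107)=431149389, p(108)=483502844, p(109)=541946240, p(110)=607163746, p(111)=679903203, p(112)=761002156, p(113)=851376628, p(114)=952050665, p(115)=1064144451, p(116)=1188908248, p(117)=1327710076, p(118)=1482074143, p(119)=1653668665, p(120)=1844349560, p(121)=2056148051, p(122)=2291320912.
Final step: p(123) = p(122) + p(121) - p(118) - p(116) + p(111) + p(108) - p(101) - p(97) + p(88) + p(83) - p(72) - p(66) + p(53) + p(46) - p(31) - p(23) + p(6)
= 2291320912 + 2056148051 - 1482074143 - 1188908248 + 679903203 + 483502844 - 214481126 - 133230930 + 44108109 + 23338469 - 5392783 - 2323520 + 329931 + 105558 - 6842 - 1255 + 11
= 2552338241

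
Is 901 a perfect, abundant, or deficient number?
deficient

Proper divisors of 901: sum = 1 + 17 + 53 = 71
Since 71 < 901, 901 is deficient.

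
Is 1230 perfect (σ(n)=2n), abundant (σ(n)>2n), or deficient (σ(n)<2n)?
abundant

Proper divisors of 1230: sum = 1 + 2 + 3 + 5 + 6 + 10 + 15 + 30 + 41 + 82 + 123 + 205 + 246 + 410 + 615 = 1794
Since 1794 > 1230, 1230 is abundant.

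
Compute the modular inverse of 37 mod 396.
289

gcd(37, 396) = 1, so the inverse exists.
Extended Euclidean algorithm on (396, 37):
396 = 10 × 37 + 26  ⟹  26 = (1)·396 + (-10)·37
37 = 1 × 26 + 11  ⟹  11 = (-1)·396 + (11)·37
26 = 2 × 11 + 4  ⟹  4 = (3)·396 + (-32)·37
11 = 2 × 4 + 3  ⟹  3 = (-7)·396 + (75)·37
4 = 1 × 3 + 1  ⟹  1 = (10)·396 + (-107)·37
So (-107)·37 ≡ 1 (mod 396), i.e. 37^(-1) ≡ -107 ≡ 289 (mod 396).
Check: 37 × 289 = 10693 ≡ 1 (mod 396)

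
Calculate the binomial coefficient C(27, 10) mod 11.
0

Using Lucas' theorem:
Write n=27 and k=10 in base 11:
n in base 11: [2, 5]
k in base 11: [0, 10]
C(27,10) mod 11 = ∏ C(n_i, k_i) mod 11
Digit binomials (mod 11): C(2,0) = 1; C(5,10) = 0 (k_i > n_i)
Product: 1 × 0 = 0 ≡ 0 (mod 11)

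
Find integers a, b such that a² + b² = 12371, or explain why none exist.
Not possible

Factorization: 12371 = 89 × 139
By Fermat: n is sum of two squares iff every prime p ≡ 3 (mod 4) appears to even power.
Prime(s) ≡ 3 (mod 4) with odd exponent: [(139, 1)]
Therefore 12371 cannot be expressed as a² + b².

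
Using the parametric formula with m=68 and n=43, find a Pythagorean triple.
(2775, 5848, 6473)

Euclid's formula: a = m² - n², b = 2mn, c = m² + n²
m = 68, n = 43
a = 68² - 43² = 4624 - 1849 = 2775
b = 2 × 68 × 43 = 5848
c = 68² + 43² = 4624 + 1849 = 6473
Verification: 2775² + 5848² = 7700625 + 34199104 = 41899729 = 6473² ✓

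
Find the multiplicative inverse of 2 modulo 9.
5

gcd(2, 9) = 1, so the inverse exists.
Extended Euclidean algorithm on (9, 2):
9 = 4 × 2 + 1  ⟹  1 = (1)·9 + (-4)·2
So (-4)·2 ≡ 1 (mod 9), i.e. 2^(-1) ≡ -4 ≡ 5 (mod 9).
Check: 2 × 5 = 10 ≡ 1 (mod 9)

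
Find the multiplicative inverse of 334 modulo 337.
112

gcd(334, 337) = 1, so the inverse exists.
Extended Euclidean algorithm on (337, 334):
337 = 1 × 334 + 3  ⟹  3 = (1)·337 + (-1)·334
334 = 111 × 3 + 1  ⟹  1 = (-111)·337 + (112)·334
So (112)·334 ≡ 1 (mod 337), i.e. 334^(-1) ≡ 112 (mod 337).
Check: 334 × 112 = 37408 ≡ 1 (mod 337)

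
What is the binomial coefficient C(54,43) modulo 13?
0

Using Lucas' theorem:
Write n=54 and k=43 in base 13:
n in base 13: [4, 2]
k in base 13: [3, 4]
C(54,43) mod 13 = ∏ C(n_i, k_i) mod 13
Digit binomials (mod 13): C(4,3) = 4; C(2,4) = 0 (k_i > n_i)
Product: 4 × 0 = 0 ≡ 0 (mod 13)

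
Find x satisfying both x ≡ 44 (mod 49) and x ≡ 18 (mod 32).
338

Using Chinese Remainder Theorem:
M = 49 × 32 = 1568
M1 = 32, M2 = 49
y1 = 32^(-1) mod 49 = 23
y2 = 49^(-1) mod 32 = 17
x = (44×32×23 + 18×49×17) mod 1568 = 338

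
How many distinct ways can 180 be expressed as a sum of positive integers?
684957390936

p(n) counts ways to write n as a sum of positive integers (order ignored).
Euler's pentagonal recurrence: p(k) = p(k-1) + p(k-2) - p(k-5) - p(k-7) + p(k-12) + p(k-15) - ... (offsets j(3j∓1)/2, signs ++--, p(0)=1, p(<0)=0).
DP table for k = 0..179: p(0)=1, p(1)=1, p(2)=2, p(3)=3, p(4)=5, p(5)=7, p(6)=11, p(7)=15, p(8)=22, p(9)=30, p(10)=42, p(11)=56, p(12)=77, p(13)=101, p(14)=135, p(15)=176, p(16)=231, p(17)=297, p(18)=385, p(19)=490, p(20)=627, p(21)=792, p(22)=1002, p(23)=1255, p(24)=1575, p(25)=1958, p(26)=2436, p(27)=3010, p(28)=3718, p(29)=4565, p(30)=5604, p(31)=6842, p(32)=8349, p(33)=10143, p(34)=12310, p(35)=14883, p(36)=17977, p(37)=21637, p(38)=26015, p(39)=31185, p(40)=37338, p(41)=44583, p(42)=53174, p(43)=63261, p(44)=75175, p(45)=89134, p(46)=105558, p(47)=124754, p(48)=147273, p(49)=173525, p(50)=204226, p(51)=239943, p(52)=281589, p(53)=329931, p(54)=386155, p(55)=451276, p(56)=526823, p(57)=614154, p(58)=715220, p(59)=831820, p(60)=966467, p(61)=1121505, p(62)=1300156, p(63)=1505499, p(64)=1741630, p(65)=2012558, p(66)=2323520, p(67)=2679689, p(68)=3087735, p(69)=3554345, p(70)=4087968, p(71)=4697205, p(72)=5392783, p(73)=6185689, p(74)=7089500, p(75)=8118264, p(76)=9289091, p(77)=10619863, p(78)=12132164, p(79)=13848650, p(80)=15796476, p(81)=18004327, p(82)=20506255, p(83)=23338469, p(84)=26543660, p(85)=30167357, p(86)=34262962, p(87)=38887673, p(88)=44108109, p(89)=49995925, p(90)=56634173, p(91)=64112359, p(92)=72533807, p(93)=82010177, p(94)=92669720, p(95)=104651419, p(96)=118114304, p(97)=133230930, p(98)=150198136, p(99)=169229875, p(100)=190569292, p(101)=214481126, p(102)=241265379, p(103)=271248950, p(104)=304801365, p(105)=342325709, p(106)=384276336, p(107)=431149389, p(108)=483502844, p(109)=541946240, p(110)=607163746, p(111)=679903203, p(112)=761002156, p(113)=851376628, p(114)=952050665, p(115)=1064144451, p(116)=1188908248, p(117)=1327710076, p(118)=1482074143, p(119)=1653668665, p(120)=1844349560, p(121)=2056148051, p(122)=2291320912, p(123)=2552338241, p(124)=2841940500, p(125)=3163127352, p(126)=3519222692, p(127)=3913864295, p(128)=4351078600, p(129)=4835271870, p(130)=5371315400, p(131)=5964539504, p(132)=6620830889, p(133)=7346629512, p(134)=8149040695, p(135)=9035836076, p(136)=10015581680, p(137)=11097645016, p(138)=12292341831, p(139)=13610949895, p(140)=15065878135, p(141)=16670689208, p(142)=18440293320, p(143)=20390982757, p(144)=22540654445, p(145)=24908858009, p(146)=27517052599, p(147)=30388671978, p(148)=33549419497, p(149)=37027355200, p(150)=40853235313, p(151)=45060624582, p(152)=49686288421, p(153)=54770336324, p(154)=60356673280, p(155)=66493182097, p(156)=73232243759, p(157)=80630964769, p(158)=88751778802, p(159)=97662728555, p(160)=107438159466, p(161)=118159068427, p(162)=129913904637, p(163)=142798995930, p(164)=156919475295, p(165)=172389800255, p(166)=189334822579, p(167)=207890420102, p(168)=228204732751, p(169)=250438925115, p(170)=274768617130, p(171)=301384802048, p(172)=330495499613, p(173)=362326859895, p(174)=397125074750, p(175)=435157697830, p(176)=476715857290, p(177)=522115831195, p(178)=571701605655, p(179)=625846753120.
Final step: p(180) = p(179) + p(178) - p(175) - p(173) + p(168) + p(165) - p(158) - p(154) + p(145) + p(140) - p(129) - p(123) + p(110) + p(103) - p(88) - p(80) + p(63) + p(54) - p(35) - p(25) + p(4)
= 625846753120 + 571701605655 - 435157697830 - 362326859895 + 228204732751 + 172389800255 - 88751778802 - 60356673280 + 24908858009 + 15065878135 - 4835271870 - 2552338241 + 607163746 + 271248950 - 44108109 - 15796476 + 1505499 + 386155 - 14883 - 1958 + 5
= 684957390936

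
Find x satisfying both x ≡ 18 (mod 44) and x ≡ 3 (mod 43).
1250

Using Chinese Remainder Theorem:
M = 44 × 43 = 1892
M1 = 43, M2 = 44
y1 = 43^(-1) mod 44 = 43
y2 = 44^(-1) mod 43 = 1
x = (18×43×43 + 3×44×1) mod 1892 = 1250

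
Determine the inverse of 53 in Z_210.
107

gcd(53, 210) = 1, so the inverse exists.
Extended Euclidean algorithm on (210, 53):
210 = 3 × 53 + 51  ⟹  51 = (1)·210 + (-3)·53
53 = 1 × 51 + 2  ⟹  2 = (-1)·210 + (4)·53
51 = 25 × 2 + 1  ⟹  1 = (26)·210 + (-103)·53
So (-103)·53 ≡ 1 (mod 210), i.e. 53^(-1) ≡ -103 ≡ 107 (mod 210).
Check: 53 × 107 = 5671 ≡ 1 (mod 210)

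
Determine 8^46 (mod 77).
36

Repeated squaring. Binary of 46 = 101110.
8^1 ≡ 8 (mod 77); 8^2 ≡ 64 (mod 77); 8^4 ≡ 15 (mod 77); 8^8 ≡ 71 (mod 77); 8^16 ≡ 36 (mod 77); 8^32 ≡ 64 (mod 77)
8^46 = 8^2 × 8^4 × 8^8 × 8^32 ≡ 36 (mod 77)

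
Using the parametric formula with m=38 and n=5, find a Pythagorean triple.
(1419, 380, 1469)

Euclid's formula: a = m² - n², b = 2mn, c = m² + n²
m = 38, n = 5
a = 38² - 5² = 1444 - 25 = 1419
b = 2 × 38 × 5 = 380
c = 38² + 5² = 1444 + 25 = 1469
Verification: 1419² + 380² = 2013561 + 144400 = 2157961 = 1469² ✓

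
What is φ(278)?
138

278 = 2 × 139
φ(n) = n × ∏(1 - 1/p) for each prime p dividing n
φ(278) = 278 × (1 - 1/2) × (1 - 1/139) = 138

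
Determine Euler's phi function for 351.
216

351 = 3^3 × 13
φ(n) = n × ∏(1 - 1/p) for each prime p dividing n
φ(351) = 351 × (1 - 1/3) × (1 - 1/13) = 216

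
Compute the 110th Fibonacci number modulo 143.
77

Matrix identity: Q^n = [[F_(n+1), F_n], [F_n, F_(n-1)]] with Q = [[1,1],[1,0]].
n = 110 = 1101110₂. Square-and-multiply, entries mod 143:
Q^1 = [[1,1],[1,0]]
Q^3 = (Q^1)²·Q = [[3,2],[2,1]]
Q^6 = (Q^3)² = [[13,8],[8,5]]
Q^13 = (Q^6)²·Q = [[91,90],[90,1]]
Q^27 = (Q^13)²·Q = [[65,79],[79,129]]
Q^55 = (Q^27)²·Q = [[52,27],[27,25]]
Q^110 = (Q^55)² = [[1,77],[77,67]]
F_110 mod 143 = Q^110[0][1] = 77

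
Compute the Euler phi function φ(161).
132

161 = 7 × 23
φ(n) = n × ∏(1 - 1/p) for each prime p dividing n
φ(161) = 161 × (1 - 1/7) × (1 - 1/23) = 132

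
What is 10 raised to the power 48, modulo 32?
0

Repeated squaring. Binary of 48 = 110000.
10^1 ≡ 10 (mod 32); 10^2 ≡ 4 (mod 32); 10^4 ≡ 16 (mod 32); 10^8 ≡ 0 (mod 32); 10^16 ≡ 0 (mod 32); 10^32 ≡ 0 (mod 32)
10^48 = 10^16 × 10^32 ≡ 0 (mod 32)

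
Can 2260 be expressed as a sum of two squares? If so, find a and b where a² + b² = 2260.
12² + 46² (a=12, b=46)

Factorization: 2260 = 2^2 × 5 × 113
By Fermat: n is sum of two squares iff every prime p ≡ 3 (mod 4) appears to even power.
All primes ≡ 3 (mod 4) appear to even power.
Search a = 0, 1, 2, … for 2260 - a² a perfect square: first hit at a = 12: 2260 - 144 = 2116 = 46².
2260 = 12² + 46² = 144 + 2116 ✓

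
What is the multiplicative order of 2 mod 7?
3

7 is prime, so ord(2) divides φ(7) = 6.
Divisors of 6: 1, 2, 3, 6.
Repeated squaring: 2^1 ≡ 2, 2^2 ≡ 4, 2^4 ≡ 2 (mod 7).
Test 2^d mod 7 for each divisor d in increasing order:
2^1 ≡ 2
2^2 ≡ 4
2^3 = 2^2·2^1 ≡ 1  ← first divisor giving 1
The order is 3.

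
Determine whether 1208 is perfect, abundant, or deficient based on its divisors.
deficient

Proper divisors of 1208: sum = 1 + 2 + 4 + 8 + 151 + 302 + 604 = 1072
Since 1072 < 1208, 1208 is deficient.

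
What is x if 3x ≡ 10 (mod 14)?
x ≡ 8 (mod 14)

gcd(3, 14) = 1, which divides 10, so solutions exist.
Find 3^(-1) mod 14 by the extended Euclidean algorithm:
14 = 4 × 3 + 2  ⟹  2 = (1)·14 + (-4)·3
3 = 1 × 2 + 1  ⟹  1 = (-1)·14 + (5)·3
So (5)·3 ≡ 1 (mod 14), i.e. 3^(-1) ≡ 5 (mod 14).
x ≡ 5 × 10 = 50 ≡ 8 (mod 14).
Check: 3 × 8 = 24 ≡ 10 (mod 14).
Unique solution: x ≡ 8 (mod 14)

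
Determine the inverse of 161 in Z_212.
133

gcd(161, 212) = 1, so the inverse exists.
Extended Euclidean algorithm on (212, 161):
212 = 1 × 161 + 51  ⟹  51 = (1)·212 + (-1)·161
161 = 3 × 51 + 8  ⟹  8 = (-3)·212 + (4)·161
51 = 6 × 8 + 3  ⟹  3 = (19)·212 + (-25)·161
8 = 2 × 3 + 2  ⟹  2 = (-41)·212 + (54)·161
3 = 1 × 2 + 1  ⟹  1 = (60)·212 + (-79)·161
So (-79)·161 ≡ 1 (mod 212), i.e. 161^(-1) ≡ -79 ≡ 133 (mod 212).
Check: 161 × 133 = 21413 ≡ 1 (mod 212)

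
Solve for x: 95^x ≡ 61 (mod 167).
18

Baby-step giant-step with step n = ⌈√167⌉ = 13.
Baby steps 95^j mod 167 (j:value) for j=0..12: 0:1, 1:95, 2:7, 3:164, 4:49, 5:146, 6:9, 7:20, 8:63, 9:140, 10:107, 11:145, 12:81.
Giant-step multiplier: 95^(-13) ≡ 95^(166-13) = 95^153 ≡ 90 (mod 167).
Giant steps γ_i = 61·90^i mod 167: γ_0=61, γ_1=146 (in table at j=5).
x = i·n + j = 1·13 + 5 = 18.
Check: 95^18 ≡ 61 (mod 167).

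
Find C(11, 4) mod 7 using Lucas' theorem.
1

Using Lucas' theorem:
Write n=11 and k=4 in base 7:
n in base 7: [1, 4]
k in base 7: [0, 4]
C(11,4) mod 7 = ∏ C(n_i, k_i) mod 7
Digit binomials (mod 7): C(1,0) = 1; C(4,4) = 1
Product: 1 × 1 = 1 ≡ 1 (mod 7)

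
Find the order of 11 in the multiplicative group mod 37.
6

37 is prime, so ord(11) divides φ(37) = 36.
Divisors of 36: 1, 2, 3, 4, 6, 9, 12, 18, 36.
Repeated squaring: 11^1 ≡ 11, 11^2 ≡ 10, 11^4 ≡ 26, 11^8 ≡ 10, 11^16 ≡ 26, 11^32 ≡ 10 (mod 37).
Test 11^d mod 37 for each divisor d in increasing order:
11^1 ≡ 11
11^2 ≡ 10
11^3 = 11^2·11^1 ≡ 36
11^4 ≡ 26
11^6 = 11^4·11^2 ≡ 1  ← first divisor giving 1
The order is 6.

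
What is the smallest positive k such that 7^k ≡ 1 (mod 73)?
24

73 is prime, so ord(7) divides φ(73) = 72.
Divisors of 72: 1, 2, 3, 4, 6, 8, 9, 12, 18, 24, 36, 72.
Repeated squaring: 7^1 ≡ 7, 7^2 ≡ 49, 7^4 ≡ 65, 7^8 ≡ 64, 7^16 ≡ 8, 7^32 ≡ 64, 7^64 ≡ 8 (mod 73).
Test 7^d mod 73 for each divisor d in increasing order:
7^1 ≡ 7
7^2 ≡ 49
7^3 = 7^2·7^1 ≡ 51
7^4 ≡ 65
7^6 = 7^4·7^2 ≡ 46
7^8 ≡ 64
7^9 = 7^8·7^1 ≡ 10
7^12 = 7^8·7^4 ≡ 72
7^18 = 7^16·7^2 ≡ 27
7^24 = 7^16·7^8 ≡ 1  ← first divisor giving 1
The order is 24.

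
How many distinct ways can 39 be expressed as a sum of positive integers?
31185

p(n) counts ways to write n as a sum of positive integers (order ignored).
Euler's pentagonal recurrence: p(k) = p(k-1) + p(k-2) - p(k-5) - p(k-7) + p(k-12) + p(k-15) - ... (offsets j(3j∓1)/2, signs ++--, p(0)=1, p(<0)=0).
DP table for k = 0..38: p(0)=1, p(1)=1, p(2)=2, p(3)=3, p(4)=5, p(5)=7, p(6)=11, p(7)=15, p(8)=22, p(9)=30, p(10)=42, p(11)=56, p(12)=77, p(13)=101, p(14)=135, p(15)=176, p(16)=231, p(17)=297, p(18)=385, p(19)=490, p(20)=627, p(21)=792, p(22)=1002, p(23)=1255, p(24)=1575, p(25)=1958, p(26)=2436, p(27)=3010, p(28)=3718, p(29)=4565, p(30)=5604, p(31)=6842, p(32)=8349, p(33)=10143, p(34)=12310, p(35)=14883, p(36)=17977, p(37)=21637, p(38)=26015.
Final step: p(39) = p(38) + p(37) - p(34) - p(32) + p(27) + p(24) - p(17) - p(13) + p(4)
= 26015 + 21637 - 12310 - 8349 + 3010 + 1575 - 297 - 101 + 5
= 31185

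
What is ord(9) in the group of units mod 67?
11

67 is prime, so ord(9) divides φ(67) = 66.
Divisors of 66: 1, 2, 3, 6, 11, 22, 33, 66.
Repeated squaring: 9^1 ≡ 9, 9^2 ≡ 14, 9^4 ≡ 62, 9^8 ≡ 25, 9^16 ≡ 22, 9^32 ≡ 15, 9^64 ≡ 24 (mod 67).
Test 9^d mod 67 for each divisor d in increasing order:
9^1 ≡ 9
9^2 ≡ 14
9^3 = 9^2·9^1 ≡ 59
9^6 = 9^4·9^2 ≡ 64
9^11 = 9^8·9^2·9^1 ≡ 1  ← first divisor giving 1
The order is 11.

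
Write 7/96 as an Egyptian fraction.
1/14 + 1/672

Greedy algorithm:
7/96: ceiling(96/7) = 14, use 1/14
1/672: ceiling(672/1) = 672, use 1/672
Result: 7/96 = 1/14 + 1/672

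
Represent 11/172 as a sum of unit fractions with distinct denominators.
1/16 + 1/688

Greedy algorithm:
11/172: ceiling(172/11) = 16, use 1/16
1/688: ceiling(688/1) = 688, use 1/688
Result: 11/172 = 1/16 + 1/688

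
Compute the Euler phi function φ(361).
342

361 = 19^2
φ(n) = n × ∏(1 - 1/p) for each prime p dividing n
φ(361) = 361 × (1 - 1/19) = 342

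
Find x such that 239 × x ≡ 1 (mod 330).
29

gcd(239, 330) = 1, so the inverse exists.
Extended Euclidean algorithm on (330, 239):
330 = 1 × 239 + 91  ⟹  91 = (1)·330 + (-1)·239
239 = 2 × 91 + 57  ⟹  57 = (-2)·330 + (3)·239
91 = 1 × 57 + 34  ⟹  34 = (3)·330 + (-4)·239
57 = 1 × 34 + 23  ⟹  23 = (-5)·330 + (7)·239
34 = 1 × 23 + 11  ⟹  11 = (8)·330 + (-11)·239
23 = 2 × 11 + 1  ⟹  1 = (-21)·330 + (29)·239
So (29)·239 ≡ 1 (mod 330), i.e. 239^(-1) ≡ 29 (mod 330).
Check: 239 × 29 = 6931 ≡ 1 (mod 330)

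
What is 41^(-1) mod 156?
137

gcd(41, 156) = 1, so the inverse exists.
Extended Euclidean algorithm on (156, 41):
156 = 3 × 41 + 33  ⟹  33 = (1)·156 + (-3)·41
41 = 1 × 33 + 8  ⟹  8 = (-1)·156 + (4)·41
33 = 4 × 8 + 1  ⟹  1 = (5)·156 + (-19)·41
So (-19)·41 ≡ 1 (mod 156), i.e. 41^(-1) ≡ -19 ≡ 137 (mod 156).
Check: 41 × 137 = 5617 ≡ 1 (mod 156)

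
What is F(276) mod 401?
253

Matrix identity: Q^n = [[F_(n+1), F_n], [F_n, F_(n-1)]] with Q = [[1,1],[1,0]].
n = 276 = 100010100₂. Square-and-multiply, entries mod 401:
Q^1 = [[1,1],[1,0]]
Q^2 = (Q^1)² = [[2,1],[1,1]]
Q^4 = (Q^2)² = [[5,3],[3,2]]
Q^8 = (Q^4)² = [[34,21],[21,13]]
Q^17 = (Q^8)²·Q = [[178,394],[394,185]]
Q^34 = (Q^17)² = [[54,266],[266,189]]
Q^69 = (Q^34)²·Q = [[366,289],[289,77]]
Q^138 = (Q^69)² = [[135,108],[108,27]]
Q^276 = (Q^138)² = [[215,253],[253,363]]
F_276 mod 401 = Q^276[0][1] = 253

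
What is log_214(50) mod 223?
68

Baby-step giant-step with step n = ⌈√223⌉ = 15.
Baby steps 214^j mod 223 (j:value) for j=0..14: 0:1, 1:214, 2:81, 3:163, 4:94, 5:46, 6:32, 7:158, 8:139, 9:87, 10:109, 11:134, 12:132, 13:150, 14:211.
Giant-step multiplier: 214^(-15) ≡ 214^(222-15) = 214^207 ≡ 159 (mod 223).
Giant steps γ_i = 50·159^i mod 223: γ_0=50, γ_1=145, γ_2=86, γ_3=71, γ_4=139 (in table at j=8).
x = i·n + j = 4·15 + 8 = 68.
Check: 214^68 ≡ 50 (mod 223).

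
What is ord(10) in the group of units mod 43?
21

43 is prime, so ord(10) divides φ(43) = 42.
Divisors of 42: 1, 2, 3, 6, 7, 14, 21, 42.
Repeated squaring: 10^1 ≡ 10, 10^2 ≡ 14, 10^4 ≡ 24, 10^8 ≡ 17, 10^16 ≡ 31, 10^32 ≡ 15 (mod 43).
Test 10^d mod 43 for each divisor d in increasing order:
10^1 ≡ 10
10^2 ≡ 14
10^3 = 10^2·10^1 ≡ 11
10^6 = 10^4·10^2 ≡ 35
10^7 = 10^4·10^2·10^1 ≡ 6
10^14 = 10^8·10^4·10^2 ≡ 36
10^21 = 10^16·10^4·10^1 ≡ 1  ← first divisor giving 1
The order is 21.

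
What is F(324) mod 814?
586

Matrix identity: Q^n = [[F_(n+1), F_n], [F_n, F_(n-1)]] with Q = [[1,1],[1,0]].
n = 324 = 101000100₂. Square-and-multiply, entries mod 814:
Q^1 = [[1,1],[1,0]]
Q^2 = (Q^1)² = [[2,1],[1,1]]
Q^5 = (Q^2)²·Q = [[8,5],[5,3]]
Q^10 = (Q^5)² = [[89,55],[55,34]]
Q^20 = (Q^10)² = [[364,253],[253,111]]
Q^40 = (Q^20)² = [[331,517],[517,628]]
Q^81 = (Q^40)²·Q = [[45,782],[782,77]]
Q^162 = (Q^81)² = [[607,166],[166,441]]
Q^324 = (Q^162)² = [[401,586],[586,629]]
F_324 mod 814 = Q^324[0][1] = 586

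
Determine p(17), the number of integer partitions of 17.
297

p(n) counts ways to write n as a sum of positive integers (order ignored).
Euler's pentagonal recurrence: p(k) = p(k-1) + p(k-2) - p(k-5) - p(k-7) + p(k-12) + p(k-15) - ... (offsets j(3j∓1)/2, signs ++--, p(0)=1, p(<0)=0).
DP table for k = 0..16: p(0)=1, p(1)=1, p(2)=2, p(3)=3, p(4)=5, p(5)=7, p(6)=11, p(7)=15, p(8)=22, p(9)=30, p(10)=42, p(11)=56, p(12)=77, p(13)=101, p(14)=135, p(15)=176, p(16)=231.
Final step: p(17) = p(16) + p(15) - p(12) - p(10) + p(5) + p(2)
= 231 + 176 - 77 - 42 + 7 + 2
= 297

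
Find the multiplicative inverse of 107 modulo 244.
187

gcd(107, 244) = 1, so the inverse exists.
Extended Euclidean algorithm on (244, 107):
244 = 2 × 107 + 30  ⟹  30 = (1)·244 + (-2)·107
107 = 3 × 30 + 17  ⟹  17 = (-3)·244 + (7)·107
30 = 1 × 17 + 13  ⟹  13 = (4)·244 + (-9)·107
17 = 1 × 13 + 4  ⟹  4 = (-7)·244 + (16)·107
13 = 3 × 4 + 1  ⟹  1 = (25)·244 + (-57)·107
So (-57)·107 ≡ 1 (mod 244), i.e. 107^(-1) ≡ -57 ≡ 187 (mod 244).
Check: 107 × 187 = 20009 ≡ 1 (mod 244)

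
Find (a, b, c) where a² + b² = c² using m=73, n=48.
(3025, 7008, 7633)

Euclid's formula: a = m² - n², b = 2mn, c = m² + n²
m = 73, n = 48
a = 73² - 48² = 5329 - 2304 = 3025
b = 2 × 73 × 48 = 7008
c = 73² + 48² = 5329 + 2304 = 7633
Verification: 3025² + 7008² = 9150625 + 49112064 = 58262689 = 7633² ✓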